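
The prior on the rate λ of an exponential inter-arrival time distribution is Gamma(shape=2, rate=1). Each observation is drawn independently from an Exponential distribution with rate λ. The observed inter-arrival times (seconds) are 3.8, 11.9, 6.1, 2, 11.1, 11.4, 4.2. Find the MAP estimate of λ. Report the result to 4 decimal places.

λ̂_MAP = 0.1553

The Exponential(rate=λ) likelihood is ∝ λ^n e^(−λΣtᵢ). Here n = 7 and Σtᵢ = 3.8 + 11.9 + 6.1 + 2 + 11.1 + 11.4 + 4.2 = 50.5.
Posterior ∝ λe^(−1λ) · λ^7e^(−50.5λ) = λ^8e^(−51.5λ), i.e. Gamma(9, 51.5).
Mode = (a−1)/b = 8/51.5 ≈ 0.1553.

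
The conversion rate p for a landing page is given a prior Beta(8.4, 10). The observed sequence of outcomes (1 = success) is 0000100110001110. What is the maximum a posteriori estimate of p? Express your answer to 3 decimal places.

p̂_MAP = 0.414

Prior: Beta(8.4, 10).
Data: 6 successes in 16 trials (from the sequence). The binomial likelihood contributes p^6(1−p)^10, so the posterior is Beta(8.4+6, 10+10) = Beta(14.4, 20).
For Beta(a, b) with a, b > 1 the mode is (a−1)/(a+b−2) = 13.4/32.4 ≈ 0.414.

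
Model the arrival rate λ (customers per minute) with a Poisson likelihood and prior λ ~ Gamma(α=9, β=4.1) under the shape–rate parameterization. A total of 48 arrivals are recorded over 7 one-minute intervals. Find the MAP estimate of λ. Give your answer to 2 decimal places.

Σxᵢ = 48, n = 7.
Posterior ∝ λ^8e^(−4.1λ) · λ^48e^(−7λ) = λ^56e^(−11.1λ), i.e. Gamma(shape=57, rate=11.1).
The mode of a Gamma(a, b) with a ≥ 1 (shape–rate) is (a−1)/b = 56/11.1 ≈ 5.05.

λ̂_MAP = 5.05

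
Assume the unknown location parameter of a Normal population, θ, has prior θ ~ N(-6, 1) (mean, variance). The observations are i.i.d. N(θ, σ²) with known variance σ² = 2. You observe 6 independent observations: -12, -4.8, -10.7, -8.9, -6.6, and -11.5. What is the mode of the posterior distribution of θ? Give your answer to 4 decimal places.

θ̂_MAP = -8.3125

n = 6; x̄ = ((-12) + (-4.8) + (-10.7) + (-8.9) + (-6.6) + (-11.5))/6 = -54.5/6 = -109/12 ≈ -9.0833.
For a Normal prior and Normal likelihood with known variance, the posterior is Normal; its mode equals its mean, the precision-weighted average.
Prior precision 1/σ₀² = 1/1 = 1; data precision n/σ² = 6/2 = 3.
θ̂ = (1·(-6) + 3·(-109/12)) / (1 + 3) = (-33.25)/4 = -8.3125.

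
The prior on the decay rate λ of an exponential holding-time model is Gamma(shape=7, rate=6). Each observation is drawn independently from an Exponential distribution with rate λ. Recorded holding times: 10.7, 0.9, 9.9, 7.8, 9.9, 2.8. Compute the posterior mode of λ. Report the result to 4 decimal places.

The Exponential(rate=λ) likelihood is ∝ λ^n e^(−λΣtᵢ). Here n = 6 and Σtᵢ = 10.7 + 0.9 + 9.9 + 7.8 + 9.9 + 2.8 = 42.
Posterior ∝ λ^6e^(−6λ) · λ^6e^(−42λ) = λ^12e^(−48λ), i.e. Gamma(13, 48).
Mode = (a−1)/b = 12/48 ≈ 0.2500.

λ̂_MAP = 0.2500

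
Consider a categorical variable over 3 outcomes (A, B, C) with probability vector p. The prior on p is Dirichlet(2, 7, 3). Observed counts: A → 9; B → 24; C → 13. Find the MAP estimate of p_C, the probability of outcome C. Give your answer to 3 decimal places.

The posterior is Dirichlet(αᵢ + nᵢ) = Dirichlet(11, 31, 16).
For a Dirichlet(a₁,…,a_K) with all aᵢ > 1, the mode has j-th component (aⱼ − 1)/(Σaᵢ − K).
Here Σaᵢ = 58 and K = 3, so p_C = (16 − 1)/(58 − 3) = 15/55 ≈ 0.273.

MAP estimate of p_C = 0.273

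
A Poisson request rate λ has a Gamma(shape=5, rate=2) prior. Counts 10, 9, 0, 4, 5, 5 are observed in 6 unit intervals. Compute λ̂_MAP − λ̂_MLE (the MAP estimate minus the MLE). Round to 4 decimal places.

MAP − MLE = -0.8750

Σxᵢ = 33. Posterior is Gamma(38, 8); MAP = (38−1)/8 = 37/8 ≈ 4.62500.
MLE = x̄ = 33/6 ≈ 5.50000.
Difference = 37/8 − 33/6 = -7/8 ≈ -0.8750.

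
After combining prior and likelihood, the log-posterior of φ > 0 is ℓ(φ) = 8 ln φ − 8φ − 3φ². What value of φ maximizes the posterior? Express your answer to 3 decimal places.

ℓ'(φ) = 8/φ − 8 − 6φ. Setting this to zero and multiplying by φ: 6φ² + 8φ − 8 = 0.
φ = (−8 + √(8² + 4·6·8)) / (2·6) = (−8 + √256) / 12 = (−8 + 16)/12 = 2/3.
ℓ''(φ) = −8/φ² − 6 < 0, confirming a maximum.

φ̂_MAP = 0.667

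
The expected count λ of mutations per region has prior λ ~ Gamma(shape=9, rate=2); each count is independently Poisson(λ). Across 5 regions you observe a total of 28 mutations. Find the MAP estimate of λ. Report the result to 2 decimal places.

λ̂_MAP = 5.14

Σxᵢ = 28, n = 5.
Posterior ∝ λ^8e^(−2λ) · λ^28e^(−5λ) = λ^36e^(−7λ), i.e. Gamma(shape=37, rate=7).
The mode of a Gamma(a, b) with a ≥ 1 (shape–rate) is (a−1)/b = 36/7 ≈ 5.14.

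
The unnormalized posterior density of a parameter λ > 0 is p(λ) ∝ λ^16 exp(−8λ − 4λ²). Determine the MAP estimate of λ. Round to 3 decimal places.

ℓ'(λ) = 16/λ − 8 − 8λ. Setting this to zero and multiplying by λ: 8λ² + 8λ − 16 = 0.
λ = (−8 + √(8² + 4·8·16)) / (2·8) = (−8 + √576) / 16 = (−8 + 24)/16 = 1.
ℓ''(λ) = −16/λ² − 8 < 0, confirming a maximum.

λ̂_MAP = 1.000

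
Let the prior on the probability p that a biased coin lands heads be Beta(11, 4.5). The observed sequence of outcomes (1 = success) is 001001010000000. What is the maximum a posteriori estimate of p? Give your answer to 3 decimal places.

p̂_MAP = 0.456

Prior: Beta(11, 4.5).
Data: 3 successes in 15 trials (from the sequence). The binomial likelihood contributes p^3(1−p)^12, so the posterior is Beta(11+3, 4.5+12) = Beta(14, 16.5).
For Beta(a, b) with a, b > 1 the mode is (a−1)/(a+b−2) = 13/28.5 ≈ 0.456.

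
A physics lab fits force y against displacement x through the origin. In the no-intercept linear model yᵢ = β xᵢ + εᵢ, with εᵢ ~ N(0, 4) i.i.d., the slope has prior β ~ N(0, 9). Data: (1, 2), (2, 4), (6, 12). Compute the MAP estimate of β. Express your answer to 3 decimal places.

β̂_MAP = 1.979

log p(β | y) = −Σ(yᵢ − βxᵢ)²/(2·4) − β²/(2·9) + const.
Setting the derivative to zero: Σxᵢ(yᵢ − βxᵢ)/4 − β/9 = 0, so β = Σxᵢyᵢ / (Σxᵢ² + σ²/τ²).
Σxᵢyᵢ = 1·2 + 2·4 + 6·12 = 82; Σxᵢ² = 41; σ²/τ² = 4/9.
β̂_MAP = 82 / (41 + 4/9) = 82/(373/9) = 738/373 ≈ 1.979.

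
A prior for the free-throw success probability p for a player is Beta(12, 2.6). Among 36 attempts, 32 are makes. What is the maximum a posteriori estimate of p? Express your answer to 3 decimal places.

Prior: Beta(12, 2.6).
Data: 32 successes in 36 trials. The binomial likelihood contributes p^32(1−p)^4, so the posterior is Beta(12+32, 2.6+4) = Beta(44, 6.6).
For Beta(a, b) with a, b > 1 the mode is (a−1)/(a+b−2) = 43/48.6 ≈ 0.885.

p̂_MAP = 0.885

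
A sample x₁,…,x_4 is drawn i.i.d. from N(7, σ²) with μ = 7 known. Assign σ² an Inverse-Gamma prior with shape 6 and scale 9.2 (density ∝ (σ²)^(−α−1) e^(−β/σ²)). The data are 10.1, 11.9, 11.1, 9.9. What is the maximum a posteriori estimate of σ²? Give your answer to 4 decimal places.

σ̂²_MAP = 4.2911

Sum of squared deviations about the known mean: SS = (10.1−7)² + (11.9−7)² + (11.1−7)² + (9.9−7)² = 58.84.
The Normal likelihood contributes (σ²)^(−n/2) exp(−SS/(2σ²)), so the posterior is Inverse-Gamma(α + n/2, β + SS/2) = Inverse-Gamma(8, 38.62).
The mode of Inverse-Gamma(a, b) is b/(a+1) = 38.62/9 ≈ 4.2911.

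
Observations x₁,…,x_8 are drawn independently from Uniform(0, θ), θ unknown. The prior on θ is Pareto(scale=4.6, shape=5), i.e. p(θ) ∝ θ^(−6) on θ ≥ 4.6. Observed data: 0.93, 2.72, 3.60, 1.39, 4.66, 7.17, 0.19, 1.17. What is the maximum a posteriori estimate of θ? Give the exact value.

The Uniform(0, θ) likelihood is θ^(−n) for θ ≥ max(xᵢ), zero otherwise. Here max(xᵢ) = 7.17.
Posterior ∝ θ^(−6) · θ^(−8) = θ^(−14) on θ ≥ max(4.6, 7.17) = 7.17.
This density is strictly decreasing in θ, so the posterior mode lies at the lower boundary of the support.

θ̂_MAP = 7.17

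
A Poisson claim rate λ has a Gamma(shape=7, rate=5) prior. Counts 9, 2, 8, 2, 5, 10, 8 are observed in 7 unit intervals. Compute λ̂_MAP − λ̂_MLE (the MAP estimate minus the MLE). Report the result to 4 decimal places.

MAP − MLE = -2.1190

Σxᵢ = 44. Posterior is Gamma(51, 12); MAP = (51−1)/12 = 50/12 ≈ 4.16667.
MLE = x̄ = 44/7 ≈ 6.28571.
Difference = 50/12 − 44/7 = -89/42 ≈ -2.1190.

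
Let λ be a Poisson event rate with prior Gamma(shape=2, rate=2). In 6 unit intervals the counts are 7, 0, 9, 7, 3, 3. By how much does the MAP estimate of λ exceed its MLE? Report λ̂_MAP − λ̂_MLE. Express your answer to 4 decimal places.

Σxᵢ = 29. Posterior is Gamma(31, 8); MAP = (31−1)/8 = 30/8 ≈ 3.75000.
MLE = x̄ = 29/6 ≈ 4.83333.
Difference = 30/8 − 29/6 = -13/12 ≈ -1.0833.

MAP − MLE = -1.0833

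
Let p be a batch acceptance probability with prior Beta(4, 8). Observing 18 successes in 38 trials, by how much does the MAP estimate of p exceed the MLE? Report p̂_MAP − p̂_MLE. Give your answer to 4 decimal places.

Posterior is Beta(22, 28); MAP = (22−1)/(50−2) = 21/48 ≈ 0.43750.
MLE ignores the prior: p̂_MLE = k/n = 18/38 ≈ 0.47368.
Difference = 21/48 − 18/38 = -11/304 ≈ -0.0362.

MAP − MLE = -0.0362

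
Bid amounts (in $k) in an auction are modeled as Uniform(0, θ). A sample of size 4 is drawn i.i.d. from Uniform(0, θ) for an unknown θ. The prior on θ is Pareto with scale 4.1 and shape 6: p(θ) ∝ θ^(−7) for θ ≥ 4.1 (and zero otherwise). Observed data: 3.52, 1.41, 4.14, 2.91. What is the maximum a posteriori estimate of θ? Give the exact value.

The Uniform(0, θ) likelihood is θ^(−n) for θ ≥ max(xᵢ), zero otherwise. Here max(xᵢ) = 4.14.
Posterior ∝ θ^(−7) · θ^(−4) = θ^(−11) on θ ≥ max(4.1, 4.14) = 4.14.
This density is strictly decreasing in θ, so the posterior mode lies at the lower boundary of the support.

θ̂_MAP = 4.14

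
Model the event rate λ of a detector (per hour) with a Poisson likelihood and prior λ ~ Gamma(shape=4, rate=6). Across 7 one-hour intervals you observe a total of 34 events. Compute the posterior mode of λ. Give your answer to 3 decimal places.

λ̂_MAP = 2.846

Σxᵢ = 34, n = 7.
Posterior ∝ λ^3e^(−6λ) · λ^34e^(−7λ) = λ^37e^(−13λ), i.e. Gamma(shape=38, rate=13).
The mode of a Gamma(a, b) with a ≥ 1 (shape–rate) is (a−1)/b = 37/13 ≈ 2.846.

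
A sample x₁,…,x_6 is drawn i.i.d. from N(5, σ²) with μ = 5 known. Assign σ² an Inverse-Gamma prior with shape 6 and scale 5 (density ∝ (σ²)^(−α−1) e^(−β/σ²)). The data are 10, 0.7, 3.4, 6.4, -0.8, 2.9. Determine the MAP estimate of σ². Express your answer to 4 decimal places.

σ̂²_MAP = 4.8030

Sum of squared deviations about the known mean: SS = (10−5)² + (0.7−5)² + (3.4−5)² + (6.4−5)² + (-0.8−5)² + (2.9−5)² = 86.06.
The Normal likelihood contributes (σ²)^(−n/2) exp(−SS/(2σ²)), so the posterior is Inverse-Gamma(α + n/2, β + SS/2) = Inverse-Gamma(9, 48.03).
The mode of Inverse-Gamma(a, b) is b/(a+1) = 48.03/10 ≈ 4.8030.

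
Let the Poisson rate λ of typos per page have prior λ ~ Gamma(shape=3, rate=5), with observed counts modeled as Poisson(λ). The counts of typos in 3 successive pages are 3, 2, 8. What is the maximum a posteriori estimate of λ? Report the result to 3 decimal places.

Σxᵢ = 3+2+8 = 13, with n = 3.
Posterior ∝ λ^2e^(−5λ) · λ^13e^(−3λ) = λ^15e^(−8λ), i.e. Gamma(shape=16, rate=8).
The mode of a Gamma(a, b) with a ≥ 1 (shape–rate) is (a−1)/b = 15/8 ≈ 1.875.

λ̂_MAP = 1.875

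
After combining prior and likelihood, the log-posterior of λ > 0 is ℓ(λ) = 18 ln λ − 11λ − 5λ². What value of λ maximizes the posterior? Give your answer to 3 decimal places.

ℓ'(λ) = 18/λ − 11 − 10λ. Setting this to zero and multiplying by λ: 10λ² + 11λ − 18 = 0.
λ = (−11 + √(11² + 4·10·18)) / (2·10) = (−11 + √841) / 20 = (−11 + 29)/20 = 9/10.
ℓ''(λ) = −18/λ² − 10 < 0, confirming a maximum.

λ̂_MAP = 0.900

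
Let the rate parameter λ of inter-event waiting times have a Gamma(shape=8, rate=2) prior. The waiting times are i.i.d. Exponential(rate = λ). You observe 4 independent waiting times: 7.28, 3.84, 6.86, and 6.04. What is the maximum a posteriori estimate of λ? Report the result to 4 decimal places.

λ̂_MAP = 0.4228

The Exponential(rate=λ) likelihood is ∝ λ^n e^(−λΣtᵢ). Here n = 4 and Σtᵢ = 7.28 + 3.84 + 6.86 + 6.04 = 24.02.
Posterior ∝ λ^7e^(−2λ) · λ^4e^(−24.02λ) = λ^11e^(−26.02λ), i.e. Gamma(12, 26.02).
Mode = (a−1)/b = 11/26.02 ≈ 0.4228.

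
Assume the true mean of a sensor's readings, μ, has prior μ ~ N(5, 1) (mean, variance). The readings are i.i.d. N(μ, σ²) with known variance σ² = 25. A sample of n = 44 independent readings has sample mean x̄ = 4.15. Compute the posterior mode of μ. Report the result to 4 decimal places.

μ̂_MAP = 4.4580

n = 44, x̄ = 4.15.
For a Normal prior and Normal likelihood with known variance, the posterior is Normal; its mode equals its mean, the precision-weighted average.
Prior precision 1/σ₀² = 1/1 = 1; data precision n/σ² = 44/25 = 1.76.
μ̂ = (1·5 + 1.76·4.15) / (1 + 1.76) = 12.304/2.76 = 1538/345 ≈ 4.4580.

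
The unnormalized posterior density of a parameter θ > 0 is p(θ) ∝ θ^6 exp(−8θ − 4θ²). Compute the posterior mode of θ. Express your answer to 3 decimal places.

θ̂_MAP = 0.500

ℓ'(θ) = 6/θ − 8 − 8θ. Setting this to zero and multiplying by θ: 8θ² + 8θ − 6 = 0.
θ = (−8 + √(8² + 4·8·6)) / (2·8) = (−8 + √256) / 16 = (−8 + 16)/16 = 1/2.
ℓ''(θ) = −6/θ² − 8 < 0, confirming a maximum.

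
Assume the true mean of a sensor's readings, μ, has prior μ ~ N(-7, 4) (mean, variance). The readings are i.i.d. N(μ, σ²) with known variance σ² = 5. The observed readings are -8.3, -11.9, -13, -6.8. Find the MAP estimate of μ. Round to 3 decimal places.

μ̂_MAP = -9.286

n = 4; x̄ = ((-8.3) + (-11.9) + (-13) + (-6.8))/4 = -40/4 = -10.
For a Normal prior and Normal likelihood with known variance, the posterior is Normal; its mode equals its mean, the precision-weighted average.
Prior precision 1/σ₀² = 1/4 = 0.25; data precision n/σ² = 4/5 = 0.8.
μ̂ = (0.25·(-7) + 0.8·(-10)) / (0.25 + 0.8) = (-9.75)/1.05 = -65/7 ≈ -9.286.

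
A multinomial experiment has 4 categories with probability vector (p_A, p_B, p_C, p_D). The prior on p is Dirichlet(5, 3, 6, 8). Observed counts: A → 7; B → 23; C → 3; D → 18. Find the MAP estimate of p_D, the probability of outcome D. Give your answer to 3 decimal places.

The posterior is Dirichlet(αᵢ + nᵢ) = Dirichlet(12, 26, 9, 26).
For a Dirichlet(a₁,…,a_K) with all aᵢ > 1, the mode has j-th component (aⱼ − 1)/(Σaᵢ − K).
Here Σaᵢ = 73 and K = 4, so p_D = (26 − 1)/(73 − 4) = 25/69 ≈ 0.362.

MAP estimate of p_D = 0.362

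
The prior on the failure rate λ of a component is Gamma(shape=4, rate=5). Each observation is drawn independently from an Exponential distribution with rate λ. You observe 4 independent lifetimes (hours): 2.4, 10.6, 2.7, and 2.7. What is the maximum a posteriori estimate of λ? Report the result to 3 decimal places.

The Exponential(rate=λ) likelihood is ∝ λ^n e^(−λΣtᵢ). Here n = 4 and Σtᵢ = 2.4 + 10.6 + 2.7 + 2.7 = 18.4.
Posterior ∝ λ^3e^(−5λ) · λ^4e^(−18.4λ) = λ^7e^(−23.4λ), i.e. Gamma(8, 23.4).
Mode = (a−1)/b = 7/23.4 ≈ 0.299.

λ̂_MAP = 0.299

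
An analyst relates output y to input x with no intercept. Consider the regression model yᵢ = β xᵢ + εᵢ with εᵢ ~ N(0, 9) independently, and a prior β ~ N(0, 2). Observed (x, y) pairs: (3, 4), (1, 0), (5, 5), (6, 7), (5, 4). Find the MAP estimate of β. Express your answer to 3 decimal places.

β̂_MAP = 0.985

log p(β | y) = −Σ(yᵢ − βxᵢ)²/(2·9) − β²/(2·2) + const.
Setting the derivative to zero: Σxᵢ(yᵢ − βxᵢ)/9 − β/2 = 0, so β = Σxᵢyᵢ / (Σxᵢ² + σ²/τ²).
Σxᵢyᵢ = 3·4 + 1·0 + 5·5 + 6·7 + 5·4 = 99; Σxᵢ² = 96; σ²/τ² = 4.5.
β̂_MAP = 99 / (96 + 4.5) = 99/100.5 ≈ 0.985.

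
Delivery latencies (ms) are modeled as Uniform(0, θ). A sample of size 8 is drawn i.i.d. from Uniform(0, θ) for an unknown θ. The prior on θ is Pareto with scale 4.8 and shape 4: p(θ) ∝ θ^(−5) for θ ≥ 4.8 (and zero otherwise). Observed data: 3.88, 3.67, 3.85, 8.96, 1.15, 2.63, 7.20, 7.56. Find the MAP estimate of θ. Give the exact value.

The Uniform(0, θ) likelihood is θ^(−n) for θ ≥ max(xᵢ), zero otherwise. Here max(xᵢ) = 8.96.
Posterior ∝ θ^(−5) · θ^(−8) = θ^(−13) on θ ≥ max(4.8, 8.96) = 8.96.
This density is strictly decreasing in θ, so the posterior mode lies at the lower boundary of the support.

θ̂_MAP = 8.96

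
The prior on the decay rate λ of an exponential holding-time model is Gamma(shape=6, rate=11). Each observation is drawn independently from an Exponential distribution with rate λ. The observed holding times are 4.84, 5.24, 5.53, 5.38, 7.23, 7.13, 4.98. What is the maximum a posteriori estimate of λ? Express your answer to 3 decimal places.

λ̂_MAP = 0.234

The Exponential(rate=λ) likelihood is ∝ λ^n e^(−λΣtᵢ). Here n = 7 and Σtᵢ = 4.84 + 5.24 + 5.53 + 5.38 + 7.23 + 7.13 + 4.98 = 40.33.
Posterior ∝ λ^5e^(−11λ) · λ^7e^(−40.33λ) = λ^12e^(−51.33λ), i.e. Gamma(13, 51.33).
Mode = (a−1)/b = 12/51.33 ≈ 0.234.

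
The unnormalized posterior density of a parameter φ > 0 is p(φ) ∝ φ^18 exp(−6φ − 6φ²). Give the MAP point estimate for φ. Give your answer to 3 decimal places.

φ̂_MAP = 1.000

ℓ'(φ) = 18/φ − 6 − 12φ. Setting this to zero and multiplying by φ: 12φ² + 6φ − 18 = 0.
φ = (−6 + √(6² + 4·12·18)) / (2·12) = (−6 + √900) / 24 = (−6 + 30)/24 = 1.
ℓ''(φ) = −18/φ² − 12 < 0, confirming a maximum.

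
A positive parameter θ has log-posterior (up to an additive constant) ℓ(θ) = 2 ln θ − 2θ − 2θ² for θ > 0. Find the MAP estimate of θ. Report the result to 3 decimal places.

ℓ'(θ) = 2/θ − 2 − 4θ. Setting this to zero and multiplying by θ: 4θ² + 2θ − 2 = 0.
θ = (−2 + √(2² + 4·4·2)) / (2·4) = (−2 + √36) / 8 = (−2 + 6)/8 = 1/2.
ℓ''(θ) = −2/θ² − 4 < 0, confirming a maximum.

θ̂_MAP = 0.500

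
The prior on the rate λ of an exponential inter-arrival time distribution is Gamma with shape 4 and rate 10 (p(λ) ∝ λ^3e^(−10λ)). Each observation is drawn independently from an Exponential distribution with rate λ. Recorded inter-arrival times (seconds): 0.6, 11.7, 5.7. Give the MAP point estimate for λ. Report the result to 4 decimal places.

λ̂_MAP = 0.2143

The Exponential(rate=λ) likelihood is ∝ λ^n e^(−λΣtᵢ). Here n = 3 and Σtᵢ = 0.6 + 11.7 + 5.7 = 18.
Posterior ∝ λ^3e^(−10λ) · λ^3e^(−18λ) = λ^6e^(−28λ), i.e. Gamma(7, 28).
Mode = (a−1)/b = 6/28 ≈ 0.2143.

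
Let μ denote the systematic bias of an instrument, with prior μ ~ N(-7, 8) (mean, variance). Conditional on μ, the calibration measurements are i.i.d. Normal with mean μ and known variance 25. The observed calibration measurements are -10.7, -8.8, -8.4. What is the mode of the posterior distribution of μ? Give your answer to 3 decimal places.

n = 3; x̄ = ((-10.7) + (-8.8) + (-8.4))/3 = -27.9/3 = -9.3.
For a Normal prior and Normal likelihood with known variance, the posterior is Normal; its mode equals its mean, the precision-weighted average.
Prior precision 1/σ₀² = 1/8 = 0.125; data precision n/σ² = 3/25 = 0.12.
μ̂ = (0.125·(-7) + 0.12·(-9.3)) / (0.125 + 0.12) = (-1.991)/0.245 = -1991/245 ≈ -8.127.

μ̂_MAP = -8.127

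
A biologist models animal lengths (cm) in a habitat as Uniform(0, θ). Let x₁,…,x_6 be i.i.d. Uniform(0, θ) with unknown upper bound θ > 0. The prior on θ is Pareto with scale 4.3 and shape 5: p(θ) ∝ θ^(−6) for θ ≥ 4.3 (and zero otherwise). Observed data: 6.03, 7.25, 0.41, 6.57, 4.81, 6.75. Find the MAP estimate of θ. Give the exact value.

θ̂_MAP = 7.25

The Uniform(0, θ) likelihood is θ^(−n) for θ ≥ max(xᵢ), zero otherwise. Here max(xᵢ) = 7.25.
Posterior ∝ θ^(−6) · θ^(−6) = θ^(−12) on θ ≥ max(4.3, 7.25) = 7.25.
This density is strictly decreasing in θ, so the posterior mode lies at the lower boundary of the support.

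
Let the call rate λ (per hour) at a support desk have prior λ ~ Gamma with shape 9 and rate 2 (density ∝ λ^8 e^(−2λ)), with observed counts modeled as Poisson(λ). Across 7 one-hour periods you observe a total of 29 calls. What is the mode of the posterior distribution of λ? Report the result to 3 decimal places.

Σxᵢ = 29, n = 7.
Posterior ∝ λ^8e^(−2λ) · λ^29e^(−7λ) = λ^37e^(−9λ), i.e. Gamma(shape=38, rate=9).
The mode of a Gamma(a, b) with a ≥ 1 (shape–rate) is (a−1)/b = 37/9 ≈ 4.111.

λ̂_MAP = 4.111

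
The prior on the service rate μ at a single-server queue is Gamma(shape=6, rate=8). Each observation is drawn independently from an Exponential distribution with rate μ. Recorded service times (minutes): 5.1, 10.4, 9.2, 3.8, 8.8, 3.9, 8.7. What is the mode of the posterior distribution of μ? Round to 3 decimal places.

μ̂_MAP = 0.207

The Exponential(rate=μ) likelihood is ∝ μ^n e^(−μΣtᵢ). Here n = 7 and Σtᵢ = 5.1 + 10.4 + 9.2 + 3.8 + 8.8 + 3.9 + 8.7 = 49.9.
Posterior ∝ μ^5e^(−8μ) · μ^7e^(−49.9μ) = μ^12e^(−57.9μ), i.e. Gamma(13, 57.9).
Mode = (a−1)/b = 12/57.9 ≈ 0.207.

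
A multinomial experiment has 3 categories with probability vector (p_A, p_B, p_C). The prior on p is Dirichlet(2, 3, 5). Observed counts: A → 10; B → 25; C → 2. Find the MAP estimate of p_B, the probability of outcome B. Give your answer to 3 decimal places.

MAP estimate of p_B = 0.614

The posterior is Dirichlet(αᵢ + nᵢ) = Dirichlet(12, 28, 7).
For a Dirichlet(a₁,…,a_K) with all aᵢ > 1, the mode has j-th component (aⱼ − 1)/(Σaᵢ − K).
Here Σaᵢ = 47 and K = 3, so p_B = (28 − 1)/(47 − 3) = 27/44 ≈ 0.614.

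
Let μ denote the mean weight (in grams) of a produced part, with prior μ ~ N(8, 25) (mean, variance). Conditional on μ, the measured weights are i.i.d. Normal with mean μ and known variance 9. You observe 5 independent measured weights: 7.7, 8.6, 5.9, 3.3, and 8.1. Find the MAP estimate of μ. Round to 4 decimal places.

μ̂_MAP = 6.8060

n = 5; x̄ = (7.7 + 8.6 + 5.9 + 3.3 + 8.1)/5 = 33.6/5 = 6.72.
For a Normal prior and Normal likelihood with known variance, the posterior is Normal; its mode equals its mean, the precision-weighted average.
Prior precision 1/σ₀² = 1/25 = 0.04; data precision n/σ² = 5/9.
μ̂ = (0.04·8 + (5/9)·6.72) / (0.04 + 5/9) = (304/75)/(134/225) = 456/67 ≈ 6.8060.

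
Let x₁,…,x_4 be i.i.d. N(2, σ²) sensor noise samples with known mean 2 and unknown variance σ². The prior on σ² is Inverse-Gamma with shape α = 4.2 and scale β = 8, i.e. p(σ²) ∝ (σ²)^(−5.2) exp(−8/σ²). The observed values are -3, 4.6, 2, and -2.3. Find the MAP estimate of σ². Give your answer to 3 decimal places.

Sum of squared deviations about the known mean: SS = (-3−2)² + (4.6−2)² + (2−2)² + (-2.3−2)² = 50.25.
The Normal likelihood contributes (σ²)^(−n/2) exp(−SS/(2σ²)), so the posterior is Inverse-Gamma(α + n/2, β + SS/2) = Inverse-Gamma(6.2, 33.125).
The mode of Inverse-Gamma(a, b) is b/(a+1) = 33.125/7.2 ≈ 4.601.

σ̂²_MAP = 4.601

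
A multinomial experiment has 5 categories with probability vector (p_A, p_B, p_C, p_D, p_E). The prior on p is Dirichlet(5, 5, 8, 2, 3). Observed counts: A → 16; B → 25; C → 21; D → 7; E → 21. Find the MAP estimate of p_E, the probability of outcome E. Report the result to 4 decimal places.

MAP estimate of p_E = 0.2130

The posterior is Dirichlet(αᵢ + nᵢ) = Dirichlet(21, 30, 29, 9, 24).
For a Dirichlet(a₁,…,a_K) with all aᵢ > 1, the mode has j-th component (aⱼ − 1)/(Σaᵢ − K).
Here Σaᵢ = 113 and K = 5, so p_E = (24 − 1)/(113 − 5) = 23/108 ≈ 0.2130.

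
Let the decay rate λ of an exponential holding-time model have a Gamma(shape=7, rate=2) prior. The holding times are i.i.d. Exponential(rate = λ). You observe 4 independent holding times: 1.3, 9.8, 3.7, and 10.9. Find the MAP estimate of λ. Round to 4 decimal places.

λ̂_MAP = 0.3610

The Exponential(rate=λ) likelihood is ∝ λ^n e^(−λΣtᵢ). Here n = 4 and Σtᵢ = 1.3 + 9.8 + 3.7 + 10.9 = 25.7.
Posterior ∝ λ^6e^(−2λ) · λ^4e^(−25.7λ) = λ^10e^(−27.7λ), i.e. Gamma(11, 27.7).
Mode = (a−1)/b = 10/27.7 ≈ 0.3610.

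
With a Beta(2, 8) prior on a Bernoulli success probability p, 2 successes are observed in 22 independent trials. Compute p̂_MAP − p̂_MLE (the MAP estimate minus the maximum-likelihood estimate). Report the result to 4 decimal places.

Posterior is Beta(4, 28); MAP = (4−1)/(32−2) = 3/30 ≈ 0.10000.
MLE ignores the prior: p̂_MLE = k/n = 2/22 ≈ 0.09091.
Difference = 3/30 − 2/22 = 1/110 ≈ 0.0091.

MAP − MLE = 0.0091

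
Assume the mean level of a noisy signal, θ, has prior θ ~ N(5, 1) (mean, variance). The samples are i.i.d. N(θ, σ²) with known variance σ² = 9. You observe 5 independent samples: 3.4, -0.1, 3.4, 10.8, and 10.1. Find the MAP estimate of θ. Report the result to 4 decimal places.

n = 5; x̄ = (3.4 + (-0.1) + 3.4 + 10.8 + 10.1)/5 = 27.6/5 = 5.52.
For a Normal prior and Normal likelihood with known variance, the posterior is Normal; its mode equals its mean, the precision-weighted average.
Prior precision 1/σ₀² = 1/1 = 1; data precision n/σ² = 5/9.
θ̂ = (1·5 + (5/9)·5.52) / (1 + 5/9) = (121/15)/(14/9) = 363/70 ≈ 5.1857.

θ̂_MAP = 5.1857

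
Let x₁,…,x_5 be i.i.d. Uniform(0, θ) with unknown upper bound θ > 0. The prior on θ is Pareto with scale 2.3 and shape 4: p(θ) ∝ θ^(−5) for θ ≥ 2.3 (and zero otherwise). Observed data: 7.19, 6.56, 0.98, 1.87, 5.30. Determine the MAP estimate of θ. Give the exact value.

The Uniform(0, θ) likelihood is θ^(−n) for θ ≥ max(xᵢ), zero otherwise. Here max(xᵢ) = 7.19.
Posterior ∝ θ^(−5) · θ^(−5) = θ^(−10) on θ ≥ max(2.3, 7.19) = 7.19.
This density is strictly decreasing in θ, so the posterior mode lies at the lower boundary of the support.

θ̂_MAP = 7.19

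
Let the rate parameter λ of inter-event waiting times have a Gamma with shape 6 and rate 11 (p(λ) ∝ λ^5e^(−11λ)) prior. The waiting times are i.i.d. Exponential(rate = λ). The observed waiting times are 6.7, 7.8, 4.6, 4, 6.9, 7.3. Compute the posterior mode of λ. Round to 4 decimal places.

The Exponential(rate=λ) likelihood is ∝ λ^n e^(−λΣtᵢ). Here n = 6 and Σtᵢ = 6.7 + 7.8 + 4.6 + 4 + 6.9 + 7.3 = 37.3.
Posterior ∝ λ^5e^(−11λ) · λ^6e^(−37.3λ) = λ^11e^(−48.3λ), i.e. Gamma(12, 48.3).
Mode = (a−1)/b = 11/48.3 ≈ 0.2277.

λ̂_MAP = 0.2277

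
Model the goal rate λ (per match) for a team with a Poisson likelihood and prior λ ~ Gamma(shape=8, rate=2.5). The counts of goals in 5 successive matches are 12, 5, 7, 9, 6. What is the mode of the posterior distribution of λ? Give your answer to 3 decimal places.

Σxᵢ = 12+5+7+9+6 = 39, with n = 5.
Posterior ∝ λ^7e^(−2.5λ) · λ^39e^(−5λ) = λ^46e^(−7.5λ), i.e. Gamma(shape=47, rate=7.5).
The mode of a Gamma(a, b) with a ≥ 1 (shape–rate) is (a−1)/b = 46/7.5 ≈ 6.133.

λ̂_MAP = 6.133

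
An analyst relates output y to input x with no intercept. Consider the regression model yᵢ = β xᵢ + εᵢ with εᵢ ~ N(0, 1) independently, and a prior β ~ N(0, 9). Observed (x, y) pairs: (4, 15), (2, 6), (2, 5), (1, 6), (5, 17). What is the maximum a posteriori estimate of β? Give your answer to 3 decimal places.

log p(β | y) = −Σ(yᵢ − βxᵢ)²/(2·1) − β²/(2·9) + const.
Setting the derivative to zero: Σxᵢ(yᵢ − βxᵢ)/1 − β/9 = 0, so β = Σxᵢyᵢ / (Σxᵢ² + σ²/τ²).
Σxᵢyᵢ = 4·15 + 2·6 + 2·5 + 1·6 + 5·17 = 173; Σxᵢ² = 50; σ²/τ² = 1/9.
β̂_MAP = 173 / (50 + 1/9) = 173/(451/9) = 1557/451 ≈ 3.452.

β̂_MAP = 3.452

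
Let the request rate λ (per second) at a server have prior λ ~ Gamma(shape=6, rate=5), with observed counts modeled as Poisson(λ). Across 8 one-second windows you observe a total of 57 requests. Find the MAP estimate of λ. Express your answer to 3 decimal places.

λ̂_MAP = 4.769

Σxᵢ = 57, n = 8.
Posterior ∝ λ^5e^(−5λ) · λ^57e^(−8λ) = λ^62e^(−13λ), i.e. Gamma(shape=63, rate=13).
The mode of a Gamma(a, b) with a ≥ 1 (shape–rate) is (a−1)/b = 62/13 ≈ 4.769.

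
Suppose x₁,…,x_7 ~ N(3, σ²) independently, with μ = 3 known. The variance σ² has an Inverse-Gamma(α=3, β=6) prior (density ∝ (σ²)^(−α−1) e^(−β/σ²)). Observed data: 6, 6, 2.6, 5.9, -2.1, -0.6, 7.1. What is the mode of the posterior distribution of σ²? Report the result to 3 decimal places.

Sum of squared deviations about the known mean: SS = (6−3)² + (6−3)² + (2.6−3)² + (5.9−3)² + (-2.1−3)² + (-0.6−3)² + (7.1−3)² = 82.35.
The Normal likelihood contributes (σ²)^(−n/2) exp(−SS/(2σ²)), so the posterior is Inverse-Gamma(α + n/2, β + SS/2) = Inverse-Gamma(6.5, 47.175).
The mode of Inverse-Gamma(a, b) is b/(a+1) = 47.175/7.5 ≈ 6.290.

σ̂²_MAP = 6.290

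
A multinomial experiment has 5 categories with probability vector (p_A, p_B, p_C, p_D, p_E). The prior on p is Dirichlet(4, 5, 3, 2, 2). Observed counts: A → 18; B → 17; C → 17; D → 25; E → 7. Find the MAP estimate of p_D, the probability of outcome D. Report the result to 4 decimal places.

The posterior is Dirichlet(αᵢ + nᵢ) = Dirichlet(22, 22, 20, 27, 9).
For a Dirichlet(a₁,…,a_K) with all aᵢ > 1, the mode has j-th component (aⱼ − 1)/(Σaᵢ − K).
Here Σaᵢ = 100 and K = 5, so p_D = (27 − 1)/(100 − 5) = 26/95 ≈ 0.2737.

MAP estimate of p_D = 0.2737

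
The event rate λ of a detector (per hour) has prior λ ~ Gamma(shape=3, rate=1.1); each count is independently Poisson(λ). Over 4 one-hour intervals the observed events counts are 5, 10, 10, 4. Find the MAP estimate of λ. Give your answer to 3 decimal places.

Σxᵢ = 5+10+10+4 = 29, with n = 4.
Posterior ∝ λ^2e^(−1.1λ) · λ^29e^(−4λ) = λ^31e^(−5.1λ), i.e. Gamma(shape=32, rate=5.1).
The mode of a Gamma(a, b) with a ≥ 1 (shape–rate) is (a−1)/b = 31/5.1 ≈ 6.078.

λ̂_MAP = 6.078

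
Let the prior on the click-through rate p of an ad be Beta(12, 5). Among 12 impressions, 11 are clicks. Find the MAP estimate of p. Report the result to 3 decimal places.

p̂_MAP = 0.815

Prior: Beta(12, 5).
Data: 11 successes in 12 trials. The binomial likelihood contributes p^11(1−p)^1, so the posterior is Beta(12+11, 5+1) = Beta(23, 6).
For Beta(a, b) with a, b > 1 the mode is (a−1)/(a+b−2) = 22/27 ≈ 0.815.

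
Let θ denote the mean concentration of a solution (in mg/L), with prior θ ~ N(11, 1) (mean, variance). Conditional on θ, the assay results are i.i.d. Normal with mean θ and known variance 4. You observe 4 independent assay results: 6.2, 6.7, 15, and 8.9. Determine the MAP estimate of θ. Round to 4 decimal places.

n = 4; x̄ = (6.2 + 6.7 + 15 + 8.9)/4 = 36.8/4 = 9.2.
For a Normal prior and Normal likelihood with known variance, the posterior is Normal; its mode equals its mean, the precision-weighted average.
Prior precision 1/σ₀² = 1/1 = 1; data precision n/σ² = 4/4 = 1.
θ̂ = (1·11 + 1·9.2) / (1 + 1) = 20.2/2 = 10.1000.

θ̂_MAP = 10.1000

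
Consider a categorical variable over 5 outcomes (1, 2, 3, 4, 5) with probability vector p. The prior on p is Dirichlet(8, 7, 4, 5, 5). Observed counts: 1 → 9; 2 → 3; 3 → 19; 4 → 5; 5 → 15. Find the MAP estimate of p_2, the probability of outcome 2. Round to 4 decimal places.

MAP estimate: 0.1200

The posterior is Dirichlet(αᵢ + nᵢ) = Dirichlet(17, 10, 23, 10, 20).
For a Dirichlet(a₁,…,a_K) with all aᵢ > 1, the mode has j-th component (aⱼ − 1)/(Σaᵢ − K).
Here Σaᵢ = 80 and K = 5, so p_2 = (10 − 1)/(80 − 5) = 9/75 ≈ 0.1200.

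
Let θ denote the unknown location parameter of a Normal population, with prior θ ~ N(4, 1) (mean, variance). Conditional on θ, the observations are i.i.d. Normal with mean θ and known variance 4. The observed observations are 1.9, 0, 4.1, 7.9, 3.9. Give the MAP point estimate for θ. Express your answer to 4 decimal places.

θ̂_MAP = 3.7556

n = 5; x̄ = (1.9 + 0 + 4.1 + 7.9 + 3.9)/5 = 17.8/5 = 3.56.
For a Normal prior and Normal likelihood with known variance, the posterior is Normal; its mode equals its mean, the precision-weighted average.
Prior precision 1/σ₀² = 1/1 = 1; data precision n/σ² = 5/4 = 1.25.
θ̂ = (1·4 + 1.25·3.56) / (1 + 1.25) = 8.45/2.25 = 169/45 ≈ 3.7556.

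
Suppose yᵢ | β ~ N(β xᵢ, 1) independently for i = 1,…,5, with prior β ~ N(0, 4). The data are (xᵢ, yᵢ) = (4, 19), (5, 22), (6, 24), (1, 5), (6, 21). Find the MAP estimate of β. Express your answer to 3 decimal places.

β̂_MAP = 4.035

log p(β | y) = −Σ(yᵢ − βxᵢ)²/(2·1) − β²/(2·4) + const.
Setting the derivative to zero: Σxᵢ(yᵢ − βxᵢ)/1 − β/4 = 0, so β = Σxᵢyᵢ / (Σxᵢ² + σ²/τ²).
Σxᵢyᵢ = 4·19 + 5·22 + 6·24 + 1·5 + 6·21 = 461; Σxᵢ² = 114; σ²/τ² = 0.25.
β̂_MAP = 461 / (114 + 0.25) = 461/114.25 ≈ 4.035.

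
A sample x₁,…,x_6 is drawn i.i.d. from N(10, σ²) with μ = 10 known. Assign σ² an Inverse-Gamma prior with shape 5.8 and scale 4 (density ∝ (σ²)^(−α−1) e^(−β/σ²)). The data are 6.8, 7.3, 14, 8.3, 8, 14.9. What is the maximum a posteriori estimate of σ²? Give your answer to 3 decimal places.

Sum of squared deviations about the known mean: SS = (6.8−10)² + (7.3−10)² + (14−10)² + (8.3−10)² + (8−10)² + (14.9−10)² = 64.43.
The Normal likelihood contributes (σ²)^(−n/2) exp(−SS/(2σ²)), so the posterior is Inverse-Gamma(α + n/2, β + SS/2) = Inverse-Gamma(8.8, 36.215).
The mode of Inverse-Gamma(a, b) is b/(a+1) = 36.215/9.8 ≈ 3.695.

σ̂²_MAP = 3.695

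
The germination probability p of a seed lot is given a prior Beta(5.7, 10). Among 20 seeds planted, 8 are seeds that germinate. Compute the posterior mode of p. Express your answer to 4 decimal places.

Prior: Beta(5.7, 10).
Data: 8 successes in 20 trials. The binomial likelihood contributes p^8(1−p)^12, so the posterior is Beta(5.7+8, 10+12) = Beta(13.7, 22).
For Beta(a, b) with a, b > 1 the mode is (a−1)/(a+b−2) = 12.7/33.7 ≈ 0.3769.

p̂_MAP = 0.3769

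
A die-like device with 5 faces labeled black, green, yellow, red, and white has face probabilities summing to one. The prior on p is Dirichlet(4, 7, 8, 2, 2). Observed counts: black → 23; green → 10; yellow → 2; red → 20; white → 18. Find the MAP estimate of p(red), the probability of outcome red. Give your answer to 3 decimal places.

MAP estimate of p(red) = 0.231

The posterior is Dirichlet(αᵢ + nᵢ) = Dirichlet(27, 17, 10, 22, 20).
For a Dirichlet(a₁,…,a_K) with all aᵢ > 1, the mode has j-th component (aⱼ − 1)/(Σaᵢ − K).
Here Σaᵢ = 96 and K = 5, so p(red) = (22 − 1)/(96 − 5) = 21/91 ≈ 0.231.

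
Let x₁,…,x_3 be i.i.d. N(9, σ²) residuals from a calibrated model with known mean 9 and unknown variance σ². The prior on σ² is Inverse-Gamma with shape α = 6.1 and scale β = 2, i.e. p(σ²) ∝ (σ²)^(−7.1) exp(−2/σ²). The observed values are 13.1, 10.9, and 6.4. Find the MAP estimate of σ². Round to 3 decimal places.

Sum of squared deviations about the known mean: SS = (13.1−9)² + (10.9−9)² + (6.4−9)² = 27.18.
The Normal likelihood contributes (σ²)^(−n/2) exp(−SS/(2σ²)), so the posterior is Inverse-Gamma(α + n/2, β + SS/2) = Inverse-Gamma(7.6, 15.59).
The mode of Inverse-Gamma(a, b) is b/(a+1) = 15.59/8.6 ≈ 1.813.

σ̂²_MAP = 1.813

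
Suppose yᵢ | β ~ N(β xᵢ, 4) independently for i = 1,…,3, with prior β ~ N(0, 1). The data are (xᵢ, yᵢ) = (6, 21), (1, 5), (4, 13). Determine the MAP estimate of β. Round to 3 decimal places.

log p(β | y) = −Σ(yᵢ − βxᵢ)²/(2·4) − β²/(2·1) + const.
Setting the derivative to zero: Σxᵢ(yᵢ − βxᵢ)/4 − β/1 = 0, so β = Σxᵢyᵢ / (Σxᵢ² + σ²/τ²).
Σxᵢyᵢ = 6·21 + 1·5 + 4·13 = 183; Σxᵢ² = 53; σ²/τ² = 4.
β̂_MAP = 183 / (53 + 4) = 183/57 ≈ 3.211.

β̂_MAP = 3.211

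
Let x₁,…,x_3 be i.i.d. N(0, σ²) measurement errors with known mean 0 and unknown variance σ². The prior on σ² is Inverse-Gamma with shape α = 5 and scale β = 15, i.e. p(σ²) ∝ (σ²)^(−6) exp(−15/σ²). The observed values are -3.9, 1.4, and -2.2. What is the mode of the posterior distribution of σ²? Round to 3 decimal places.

Sum of squared deviations about the known mean: SS = (-3.9−0)² + (1.4−0)² + (-2.2−0)² = 22.01.
The Normal likelihood contributes (σ²)^(−n/2) exp(−SS/(2σ²)), so the posterior is Inverse-Gamma(α + n/2, β + SS/2) = Inverse-Gamma(6.5, 26.005).
The mode of Inverse-Gamma(a, b) is b/(a+1) = 26.005/7.5 ≈ 3.467.

σ̂²_MAP = 3.467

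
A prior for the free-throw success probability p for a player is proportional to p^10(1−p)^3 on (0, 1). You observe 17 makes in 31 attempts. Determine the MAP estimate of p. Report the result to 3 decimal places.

The prior density ∝ p^10(1−p)^3 is the kernel of Beta(11, 4).
Data: 17 successes in 31 trials. The binomial likelihood contributes p^17(1−p)^14, so the posterior is Beta(11+17, 4+14) = Beta(28, 18).
For Beta(a, b) with a, b > 1 the mode is (a−1)/(a+b−2) = 27/44 ≈ 0.614.

p̂_MAP = 0.614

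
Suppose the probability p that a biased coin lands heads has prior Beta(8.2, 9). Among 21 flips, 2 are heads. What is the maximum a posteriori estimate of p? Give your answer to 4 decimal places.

p̂_MAP = 0.2541

Prior: Beta(8.2, 9).
Data: 2 successes in 21 trials. The binomial likelihood contributes p^2(1−p)^19, so the posterior is Beta(8.2+2, 9+19) = Beta(10.2, 28).
For Beta(a, b) with a, b > 1 the mode is (a−1)/(a+b−2) = 9.2/36.2 ≈ 0.2541.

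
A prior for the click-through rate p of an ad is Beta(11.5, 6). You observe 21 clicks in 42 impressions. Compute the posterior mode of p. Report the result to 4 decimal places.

Prior: Beta(11.5, 6).
Data: 21 successes in 42 trials. The binomial likelihood contributes p^21(1−p)^21, so the posterior is Beta(11.5+21, 6+21) = Beta(32.5, 27).
For Beta(a, b) with a, b > 1 the mode is (a−1)/(a+b−2) = 31.5/57.5 ≈ 0.5478.

p̂_MAP = 0.5478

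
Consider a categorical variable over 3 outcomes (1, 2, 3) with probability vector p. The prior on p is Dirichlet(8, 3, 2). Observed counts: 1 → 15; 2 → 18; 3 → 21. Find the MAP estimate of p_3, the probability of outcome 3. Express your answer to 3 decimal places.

The posterior is Dirichlet(αᵢ + nᵢ) = Dirichlet(23, 21, 23).
For a Dirichlet(a₁,…,a_K) with all aᵢ > 1, the mode has j-th component (aⱼ − 1)/(Σaᵢ − K).
Here Σaᵢ = 67 and K = 3, so p_3 = (23 − 1)/(67 − 3) = 22/64 ≈ 0.344.

MAP estimate: 0.344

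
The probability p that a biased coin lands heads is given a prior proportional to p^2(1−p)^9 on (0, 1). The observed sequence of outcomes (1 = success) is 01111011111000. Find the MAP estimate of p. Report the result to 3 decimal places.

p̂_MAP = 0.440

The prior density ∝ p^2(1−p)^9 is the kernel of Beta(3, 10).
Data: 9 successes in 14 trials (from the sequence). The binomial likelihood contributes p^9(1−p)^5, so the posterior is Beta(3+9, 10+5) = Beta(12, 15).
For Beta(a, b) with a, b > 1 the mode is (a−1)/(a+b−2) = 11/25 ≈ 0.440.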